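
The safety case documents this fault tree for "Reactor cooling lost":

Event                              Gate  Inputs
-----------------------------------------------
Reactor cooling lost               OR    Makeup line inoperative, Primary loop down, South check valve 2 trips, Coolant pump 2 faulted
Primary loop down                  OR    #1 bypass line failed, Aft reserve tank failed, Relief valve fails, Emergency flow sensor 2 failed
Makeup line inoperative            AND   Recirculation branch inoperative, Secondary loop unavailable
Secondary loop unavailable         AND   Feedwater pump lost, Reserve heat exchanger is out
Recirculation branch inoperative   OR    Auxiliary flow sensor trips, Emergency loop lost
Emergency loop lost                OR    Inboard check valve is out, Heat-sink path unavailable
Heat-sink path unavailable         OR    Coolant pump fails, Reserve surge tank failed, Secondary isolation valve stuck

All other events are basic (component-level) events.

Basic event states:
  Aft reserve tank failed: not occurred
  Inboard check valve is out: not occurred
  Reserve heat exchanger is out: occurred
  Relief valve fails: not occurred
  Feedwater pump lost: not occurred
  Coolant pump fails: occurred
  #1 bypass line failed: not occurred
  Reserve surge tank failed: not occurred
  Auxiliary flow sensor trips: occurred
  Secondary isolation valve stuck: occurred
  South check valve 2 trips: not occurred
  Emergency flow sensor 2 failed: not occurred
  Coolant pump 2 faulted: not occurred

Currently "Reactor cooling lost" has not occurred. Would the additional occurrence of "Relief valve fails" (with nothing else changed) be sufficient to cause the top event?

Yes

Counterfactual: set "Relief valve fails" to occurred.
Heat-sink path unavailable [OR]: Coolant pump fails=occurs, Reserve surge tank failed=not, Secondary isolation valve stuck=occurs → at least one input occurs → occurs.
Emergency loop lost [OR]: Inboard check valve is out=not, Heat-sink path unavailable=occurs → at least one input occurs → occurs.
Recirculation branch inoperative [OR]: Auxiliary flow sensor trips=occurs, Emergency loop lost=occurs → at least one input occurs → occurs.
Secondary loop unavailable [AND]: Feedwater pump lost=not, Reserve heat exchanger is out=occurs → not all inputs occur → does not occur.
Makeup line inoperative [AND]: Recirculation branch inoperative=occurs, Secondary loop unavailable=not → not all inputs occur → does not occur.
Primary loop down [OR]: #1 bypass line failed=not, Aft reserve tank failed=not, Relief valve fails=occurs, Emergency flow sensor 2 failed=not → at least one input occurs → occurs.
Reactor cooling lost [OR]: Makeup line inoperative=not, Primary loop down=occurs, South check valve 2 trips=not, Coolant pump 2 faulted=not → at least one input occurs → occurs.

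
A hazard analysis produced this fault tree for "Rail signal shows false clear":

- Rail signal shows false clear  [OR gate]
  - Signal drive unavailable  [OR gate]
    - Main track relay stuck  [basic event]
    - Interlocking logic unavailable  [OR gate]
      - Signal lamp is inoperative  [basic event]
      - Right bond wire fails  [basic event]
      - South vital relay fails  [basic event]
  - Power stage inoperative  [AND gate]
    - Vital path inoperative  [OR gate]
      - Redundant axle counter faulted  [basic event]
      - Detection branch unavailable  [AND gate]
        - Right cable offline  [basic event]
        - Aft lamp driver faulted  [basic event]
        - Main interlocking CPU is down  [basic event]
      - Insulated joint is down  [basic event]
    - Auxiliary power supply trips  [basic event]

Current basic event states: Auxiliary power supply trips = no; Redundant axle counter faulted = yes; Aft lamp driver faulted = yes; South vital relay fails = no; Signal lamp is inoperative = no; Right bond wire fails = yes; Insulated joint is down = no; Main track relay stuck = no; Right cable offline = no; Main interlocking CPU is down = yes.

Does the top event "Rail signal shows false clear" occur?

Yes

Interlocking logic unavailable [OR]: Signal lamp is inoperative=not, Right bond wire fails=occurs, South vital relay fails=not → at least one input occurs → occurs.
Signal drive unavailable [OR]: Main track relay stuck=not, Interlocking logic unavailable=occurs → at least one input occurs → occurs.
Detection branch unavailable [AND]: Right cable offline=not, Aft lamp driver faulted=occurs, Main interlocking CPU is down=occurs → not all inputs occur → does not occur.
Vital path inoperative [OR]: Redundant axle counter faulted=occurs, Detection branch unavailable=not, Insulated joint is down=not → at least one input occurs → occurs.
Power stage inoperative [AND]: Vital path inoperative=occurs, Auxiliary power supply trips=not → not all inputs occur → does not occur.
Rail signal shows false clear [OR]: Signal drive unavailable=occurs, Power stage inoperative=not → at least one input occurs → occurs.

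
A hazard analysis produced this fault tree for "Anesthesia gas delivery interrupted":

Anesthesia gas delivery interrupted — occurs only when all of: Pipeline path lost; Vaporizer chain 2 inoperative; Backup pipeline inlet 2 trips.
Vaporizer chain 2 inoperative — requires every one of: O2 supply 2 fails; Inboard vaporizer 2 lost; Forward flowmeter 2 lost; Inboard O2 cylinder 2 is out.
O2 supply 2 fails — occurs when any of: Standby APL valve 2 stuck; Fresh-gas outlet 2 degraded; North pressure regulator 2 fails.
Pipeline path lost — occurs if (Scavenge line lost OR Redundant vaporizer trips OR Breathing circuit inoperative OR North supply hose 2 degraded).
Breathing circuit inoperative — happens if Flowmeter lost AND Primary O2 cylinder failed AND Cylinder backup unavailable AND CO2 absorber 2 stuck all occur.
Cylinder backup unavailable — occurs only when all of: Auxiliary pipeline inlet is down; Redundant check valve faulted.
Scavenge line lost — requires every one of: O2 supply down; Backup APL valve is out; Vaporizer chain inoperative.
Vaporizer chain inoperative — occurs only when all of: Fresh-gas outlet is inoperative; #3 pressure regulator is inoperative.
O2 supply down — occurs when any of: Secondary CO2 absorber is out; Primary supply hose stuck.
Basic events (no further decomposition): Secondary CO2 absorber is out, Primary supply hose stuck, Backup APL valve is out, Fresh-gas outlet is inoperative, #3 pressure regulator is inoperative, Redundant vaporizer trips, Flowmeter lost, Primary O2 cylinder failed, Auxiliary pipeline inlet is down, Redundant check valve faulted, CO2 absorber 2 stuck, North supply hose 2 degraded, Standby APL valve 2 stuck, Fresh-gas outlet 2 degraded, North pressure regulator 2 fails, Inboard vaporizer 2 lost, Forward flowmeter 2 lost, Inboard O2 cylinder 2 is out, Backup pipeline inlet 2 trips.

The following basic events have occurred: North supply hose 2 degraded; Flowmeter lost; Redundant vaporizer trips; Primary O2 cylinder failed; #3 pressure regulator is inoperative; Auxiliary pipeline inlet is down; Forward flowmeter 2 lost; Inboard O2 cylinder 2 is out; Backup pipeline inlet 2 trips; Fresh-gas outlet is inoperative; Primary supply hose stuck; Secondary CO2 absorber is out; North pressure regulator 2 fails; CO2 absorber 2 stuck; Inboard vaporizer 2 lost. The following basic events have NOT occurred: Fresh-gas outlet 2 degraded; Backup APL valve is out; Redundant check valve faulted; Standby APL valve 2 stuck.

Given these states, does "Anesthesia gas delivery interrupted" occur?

O2 supply down [OR]: Secondary CO2 absorber is out=occurs, Primary supply hose stuck=occurs → at least one input occurs → occurs.
Vaporizer chain inoperative [AND]: Fresh-gas outlet is inoperative=occurs, #3 pressure regulator is inoperative=occurs → all inputs occur → occurs.
Scavenge line lost [AND]: O2 supply down=occurs, Backup APL valve is out=not, Vaporizer chain inoperative=occurs → not all inputs occur → does not occur.
Cylinder backup unavailable [AND]: Auxiliary pipeline inlet is down=occurs, Redundant check valve faulted=not → not all inputs occur → does not occur.
Breathing circuit inoperative [AND]: Flowmeter lost=occurs, Primary O2 cylinder failed=occurs, Cylinder backup unavailable=not, CO2 absorber 2 stuck=occurs → not all inputs occur → does not occur.
Pipeline path lost [OR]: Scavenge line lost=not, Redundant vaporizer trips=occurs, Breathing circuit inoperative=not, North supply hose 2 degraded=occurs → at least one input occurs → occurs.
O2 supply 2 fails [OR]: Standby APL valve 2 stuck=not, Fresh-gas outlet 2 degraded=not, North pressure regulator 2 fails=occurs → at least one input occurs → occurs.
Vaporizer chain 2 inoperative [AND]: O2 supply 2 fails=occurs, Inboard vaporizer 2 lost=occurs, Forward flowmeter 2 lost=occurs, Inboard O2 cylinder 2 is out=occurs → all inputs occur → occurs.
Anesthesia gas delivery interrupted [AND]: Pipeline path lost=occurs, Vaporizer chain 2 inoperative=occurs, Backup pipeline inlet 2 trips=occurs → all inputs occur → occurs.

Yes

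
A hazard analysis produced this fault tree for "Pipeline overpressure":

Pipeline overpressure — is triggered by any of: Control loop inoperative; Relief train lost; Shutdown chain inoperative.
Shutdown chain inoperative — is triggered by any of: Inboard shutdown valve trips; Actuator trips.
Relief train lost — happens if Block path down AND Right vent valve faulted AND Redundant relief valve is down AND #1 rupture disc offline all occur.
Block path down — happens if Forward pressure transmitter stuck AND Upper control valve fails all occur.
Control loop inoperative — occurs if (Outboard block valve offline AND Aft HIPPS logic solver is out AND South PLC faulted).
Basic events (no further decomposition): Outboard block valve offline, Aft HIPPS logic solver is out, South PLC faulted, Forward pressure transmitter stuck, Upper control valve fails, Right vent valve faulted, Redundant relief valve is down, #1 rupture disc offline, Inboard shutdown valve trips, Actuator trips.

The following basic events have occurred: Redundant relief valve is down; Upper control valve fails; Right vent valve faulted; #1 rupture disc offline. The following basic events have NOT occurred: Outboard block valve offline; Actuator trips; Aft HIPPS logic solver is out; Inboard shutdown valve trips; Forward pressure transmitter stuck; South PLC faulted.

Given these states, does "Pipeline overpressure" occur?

No

Control loop inoperative [AND]: Outboard block valve offline=not, Aft HIPPS logic solver is out=not, South PLC faulted=not → not all inputs occur → does not occur.
Block path down [AND]: Forward pressure transmitter stuck=not, Upper control valve fails=occurs → not all inputs occur → does not occur.
Relief train lost [AND]: Block path down=not, Right vent valve faulted=occurs, Redundant relief valve is down=occurs, #1 rupture disc offline=occurs → not all inputs occur → does not occur.
Shutdown chain inoperative [OR]: Inboard shutdown valve trips=not, Actuator trips=not → no input occurs → does not occur.
Pipeline overpressure [OR]: Control loop inoperative=not, Relief train lost=not, Shutdown chain inoperative=not → no input occurs → does not occur.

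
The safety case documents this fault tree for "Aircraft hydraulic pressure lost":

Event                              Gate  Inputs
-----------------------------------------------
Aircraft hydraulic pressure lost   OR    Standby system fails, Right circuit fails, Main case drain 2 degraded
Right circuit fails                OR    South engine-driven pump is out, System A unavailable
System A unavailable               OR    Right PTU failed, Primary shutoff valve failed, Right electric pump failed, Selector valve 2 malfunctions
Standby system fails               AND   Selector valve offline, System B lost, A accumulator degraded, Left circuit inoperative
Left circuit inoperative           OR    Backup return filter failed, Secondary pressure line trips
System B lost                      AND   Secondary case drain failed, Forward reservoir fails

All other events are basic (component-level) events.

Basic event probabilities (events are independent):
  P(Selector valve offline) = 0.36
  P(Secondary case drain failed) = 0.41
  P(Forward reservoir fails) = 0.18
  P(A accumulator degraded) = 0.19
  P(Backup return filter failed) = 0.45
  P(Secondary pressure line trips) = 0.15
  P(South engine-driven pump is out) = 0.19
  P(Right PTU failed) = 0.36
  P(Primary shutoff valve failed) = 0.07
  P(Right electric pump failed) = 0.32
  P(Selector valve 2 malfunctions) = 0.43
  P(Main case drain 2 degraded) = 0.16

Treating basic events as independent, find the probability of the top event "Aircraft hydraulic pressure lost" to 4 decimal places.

0.8435

P(System B lost) [AND] = 0.41 × 0.18 = 0.073800
P(Left circuit inoperative) [OR] = 1 − (1−0.45) × (1−0.15) = 0.532500
P(Standby system fails) [AND] = 0.36 × 0.073800 × 0.19 × 0.532500 = 0.002688
P(System A unavailable) [OR] = 1 − (1−0.36) × (1−0.07) × (1−0.32) × (1−0.43) = 0.769300
P(Right circuit fails) [OR] = 1 − (1−0.19) × (1−0.769300) = 0.813133
P(Aircraft hydraulic pressure lost) [OR] = 1 − (1−0.002688) × (1−0.813133) × (1−0.16) = 0.843454
Rounded to 4 decimal places: P(Aircraft hydraulic pressure lost) ≈ 0.8435.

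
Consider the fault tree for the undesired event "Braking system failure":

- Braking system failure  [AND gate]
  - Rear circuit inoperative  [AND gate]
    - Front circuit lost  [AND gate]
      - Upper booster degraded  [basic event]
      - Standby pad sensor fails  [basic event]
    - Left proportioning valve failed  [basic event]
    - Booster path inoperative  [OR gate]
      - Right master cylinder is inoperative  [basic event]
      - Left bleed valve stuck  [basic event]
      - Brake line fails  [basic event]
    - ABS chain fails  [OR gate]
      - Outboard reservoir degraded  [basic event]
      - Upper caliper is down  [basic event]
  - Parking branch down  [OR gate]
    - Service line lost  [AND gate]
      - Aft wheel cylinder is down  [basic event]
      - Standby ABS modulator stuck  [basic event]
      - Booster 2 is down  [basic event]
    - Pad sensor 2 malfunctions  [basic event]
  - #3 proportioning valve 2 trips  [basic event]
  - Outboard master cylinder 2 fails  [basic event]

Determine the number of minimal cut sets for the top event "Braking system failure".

12

Front circuit lost [AND]: one cut set from each child combined → 1 × 1 = 1 cut set(s).
Booster path inoperative [OR]: union of children's cut sets → 3 cut set(s).
ABS chain fails [OR]: union of children's cut sets → 2 cut set(s).
Rear circuit inoperative [AND]: one cut set from each child combined → 1 × 1 × 3 × 2 = 6 cut set(s).
Service line lost [AND]: one cut set from each child combined → 1 × 1 × 1 = 1 cut set(s).
Parking branch down [OR]: union of children's cut sets → 2 cut set(s).
Braking system failure [AND]: one cut set from each child combined → 6 × 2 × 1 × 1 = 12 cut set(s).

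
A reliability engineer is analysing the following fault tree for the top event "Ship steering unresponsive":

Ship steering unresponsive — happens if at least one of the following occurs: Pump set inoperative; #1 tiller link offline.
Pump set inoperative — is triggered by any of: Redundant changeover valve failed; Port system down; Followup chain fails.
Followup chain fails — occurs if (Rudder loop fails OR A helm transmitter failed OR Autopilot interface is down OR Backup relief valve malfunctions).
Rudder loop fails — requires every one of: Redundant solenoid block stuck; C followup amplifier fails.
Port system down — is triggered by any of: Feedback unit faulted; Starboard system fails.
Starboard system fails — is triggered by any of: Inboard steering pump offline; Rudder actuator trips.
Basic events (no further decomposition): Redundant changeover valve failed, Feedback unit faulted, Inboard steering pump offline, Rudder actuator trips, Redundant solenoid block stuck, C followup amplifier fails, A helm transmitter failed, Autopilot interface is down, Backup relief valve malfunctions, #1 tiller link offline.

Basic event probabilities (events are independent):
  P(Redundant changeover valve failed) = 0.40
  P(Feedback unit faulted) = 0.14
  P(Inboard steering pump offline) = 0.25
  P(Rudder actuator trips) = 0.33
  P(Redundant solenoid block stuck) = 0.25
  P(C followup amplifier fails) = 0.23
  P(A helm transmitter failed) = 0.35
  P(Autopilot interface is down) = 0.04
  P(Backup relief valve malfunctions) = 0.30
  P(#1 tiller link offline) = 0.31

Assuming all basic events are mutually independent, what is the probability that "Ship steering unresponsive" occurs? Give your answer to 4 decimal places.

P(Starboard system fails) [OR] = 1 − (1−0.25) × (1−0.33) = 0.497500
P(Port system down) [OR] = 1 − (1−0.14) × (1−0.497500) = 0.567850
P(Rudder loop fails) [AND] = 0.25 × 0.23 = 0.057500
P(Followup chain fails) [OR] = 1 − (1−0.057500) × (1−0.35) × (1−0.04) × (1−0.30) = 0.588316
P(Pump set inoperative) [OR] = 1 − (1−0.40) × (1−0.567850) × (1−0.588316) = 0.893254
P(Ship steering unresponsive) [OR] = 1 − (1−0.893254) × (1−0.31) = 0.926345
Rounded to 4 decimal places: P(Ship steering unresponsive) ≈ 0.9263.

0.9263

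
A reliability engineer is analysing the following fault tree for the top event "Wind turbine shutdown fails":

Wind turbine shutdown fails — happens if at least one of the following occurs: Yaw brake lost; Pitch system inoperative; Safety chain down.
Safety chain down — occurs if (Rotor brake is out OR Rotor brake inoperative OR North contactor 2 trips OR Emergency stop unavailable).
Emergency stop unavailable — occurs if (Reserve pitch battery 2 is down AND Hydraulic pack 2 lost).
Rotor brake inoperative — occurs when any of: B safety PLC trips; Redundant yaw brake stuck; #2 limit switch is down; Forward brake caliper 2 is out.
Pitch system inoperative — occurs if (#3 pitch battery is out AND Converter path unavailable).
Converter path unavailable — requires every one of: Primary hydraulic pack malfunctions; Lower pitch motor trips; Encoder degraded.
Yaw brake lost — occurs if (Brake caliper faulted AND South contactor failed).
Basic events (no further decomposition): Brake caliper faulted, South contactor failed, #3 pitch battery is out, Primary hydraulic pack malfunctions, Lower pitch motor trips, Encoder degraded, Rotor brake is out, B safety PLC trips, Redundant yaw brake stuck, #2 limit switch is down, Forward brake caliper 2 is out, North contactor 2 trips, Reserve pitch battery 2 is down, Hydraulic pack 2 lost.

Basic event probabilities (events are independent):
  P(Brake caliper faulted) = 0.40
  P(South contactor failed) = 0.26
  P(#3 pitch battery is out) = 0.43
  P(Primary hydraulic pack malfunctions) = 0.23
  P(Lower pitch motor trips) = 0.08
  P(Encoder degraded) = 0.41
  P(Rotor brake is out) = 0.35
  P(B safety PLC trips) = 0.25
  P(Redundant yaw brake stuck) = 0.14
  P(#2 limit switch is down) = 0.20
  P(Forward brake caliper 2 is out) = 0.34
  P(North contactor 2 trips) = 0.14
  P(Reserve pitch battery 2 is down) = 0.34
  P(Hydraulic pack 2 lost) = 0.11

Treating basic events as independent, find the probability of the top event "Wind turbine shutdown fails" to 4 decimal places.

P(Yaw brake lost) [AND] = 0.40 × 0.26 = 0.104000
P(Converter path unavailable) [AND] = 0.23 × 0.08 × 0.41 = 0.007544
P(Pitch system inoperative) [AND] = 0.43 × 0.007544 = 0.003244
P(Rotor brake inoperative) [OR] = 1 − (1−0.25) × (1−0.14) × (1−0.20) × (1−0.34) = 0.659440
P(Emergency stop unavailable) [AND] = 0.34 × 0.11 = 0.037400
P(Safety chain down) [OR] = 1 − (1−0.35) × (1−0.659440) × (1−0.14) × (1−0.037400) = 0.816747
P(Wind turbine shutdown fails) [OR] = 1 − (1−0.104000) × (1−0.003244) × (1−0.816747) = 0.836338
Rounded to 4 decimal places: P(Wind turbine shutdown fails) ≈ 0.8363.

0.8363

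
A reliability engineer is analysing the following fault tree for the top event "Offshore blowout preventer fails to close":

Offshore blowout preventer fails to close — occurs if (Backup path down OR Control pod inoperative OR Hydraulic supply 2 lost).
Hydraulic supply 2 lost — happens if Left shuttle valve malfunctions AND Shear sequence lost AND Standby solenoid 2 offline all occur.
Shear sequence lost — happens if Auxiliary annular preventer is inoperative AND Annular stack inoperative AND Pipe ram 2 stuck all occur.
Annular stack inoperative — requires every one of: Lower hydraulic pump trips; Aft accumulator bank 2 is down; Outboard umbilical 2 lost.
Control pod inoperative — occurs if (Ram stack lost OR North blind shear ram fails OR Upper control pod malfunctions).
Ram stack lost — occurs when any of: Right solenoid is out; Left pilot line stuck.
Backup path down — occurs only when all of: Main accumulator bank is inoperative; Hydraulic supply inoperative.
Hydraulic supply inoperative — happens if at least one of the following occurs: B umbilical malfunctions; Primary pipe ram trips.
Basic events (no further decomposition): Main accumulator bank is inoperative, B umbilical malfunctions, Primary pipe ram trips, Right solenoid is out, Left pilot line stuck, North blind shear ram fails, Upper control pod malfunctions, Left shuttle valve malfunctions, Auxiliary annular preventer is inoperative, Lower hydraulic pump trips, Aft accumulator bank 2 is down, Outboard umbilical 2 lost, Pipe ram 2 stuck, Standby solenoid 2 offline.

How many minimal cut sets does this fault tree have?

Hydraulic supply inoperative [OR]: union of children's cut sets → 2 cut set(s).
Backup path down [AND]: one cut set from each child combined → 1 × 2 = 2 cut set(s).
Ram stack lost [OR]: union of children's cut sets → 2 cut set(s).
Control pod inoperative [OR]: union of children's cut sets → 4 cut set(s).
Annular stack inoperative [AND]: one cut set from each child combined → 1 × 1 × 1 = 1 cut set(s).
Shear sequence lost [AND]: one cut set from each child combined → 1 × 1 × 1 = 1 cut set(s).
Hydraulic supply 2 lost [AND]: one cut set from each child combined → 1 × 1 × 1 = 1 cut set(s).
Offshore blowout preventer fails to close [OR]: union of children's cut sets → 7 cut set(s).
Minimal cut sets: {B umbilical malfunctions, Main accumulator bank is inoperative}; {Main accumulator bank is inoperative, Primary pipe ram trips}; {Right solenoid is out}; {Left pilot line stuck}; {North blind shear ram fails}; {Upper control pod malfunctions}; {Aft accumulator bank 2 is down, Auxiliary annular preventer is inoperative, Left shuttle valve malfunctions, Lower hydraulic pump trips, Outboard umbilical 2 lost, Pipe ram 2 stuck, Standby solenoid 2 offline}.

7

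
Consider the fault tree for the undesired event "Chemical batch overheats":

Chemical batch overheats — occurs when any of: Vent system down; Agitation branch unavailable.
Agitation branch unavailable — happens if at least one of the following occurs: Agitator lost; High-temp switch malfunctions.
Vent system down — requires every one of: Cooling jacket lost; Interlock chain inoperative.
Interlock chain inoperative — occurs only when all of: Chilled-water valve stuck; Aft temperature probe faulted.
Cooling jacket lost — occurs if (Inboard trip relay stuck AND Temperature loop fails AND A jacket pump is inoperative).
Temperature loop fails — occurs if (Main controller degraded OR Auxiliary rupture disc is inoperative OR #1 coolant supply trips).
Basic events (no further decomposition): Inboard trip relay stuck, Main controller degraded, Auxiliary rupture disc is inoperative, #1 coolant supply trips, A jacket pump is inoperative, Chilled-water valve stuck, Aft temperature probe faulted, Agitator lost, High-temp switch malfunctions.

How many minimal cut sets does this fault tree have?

5

Temperature loop fails [OR]: union of children's cut sets → 3 cut set(s).
Cooling jacket lost [AND]: one cut set from each child combined → 1 × 3 × 1 = 3 cut set(s).
Interlock chain inoperative [AND]: one cut set from each child combined → 1 × 1 = 1 cut set(s).
Vent system down [AND]: one cut set from each child combined → 3 × 1 = 3 cut set(s).
Agitation branch unavailable [OR]: union of children's cut sets → 2 cut set(s).
Chemical batch overheats [OR]: union of children's cut sets → 5 cut set(s).
Minimal cut sets: {A jacket pump is inoperative, Aft temperature probe faulted, Chilled-water valve stuck, Inboard trip relay stuck, Main controller degraded}; {A jacket pump is inoperative, Aft temperature probe faulted, Auxiliary rupture disc is inoperative, Chilled-water valve stuck, Inboard trip relay stuck}; {#1 coolant supply trips, A jacket pump is inoperative, Aft temperature probe faulted, Chilled-water valve stuck, Inboard trip relay stuck}; {Agitator lost}; {High-temp switch malfunctions}.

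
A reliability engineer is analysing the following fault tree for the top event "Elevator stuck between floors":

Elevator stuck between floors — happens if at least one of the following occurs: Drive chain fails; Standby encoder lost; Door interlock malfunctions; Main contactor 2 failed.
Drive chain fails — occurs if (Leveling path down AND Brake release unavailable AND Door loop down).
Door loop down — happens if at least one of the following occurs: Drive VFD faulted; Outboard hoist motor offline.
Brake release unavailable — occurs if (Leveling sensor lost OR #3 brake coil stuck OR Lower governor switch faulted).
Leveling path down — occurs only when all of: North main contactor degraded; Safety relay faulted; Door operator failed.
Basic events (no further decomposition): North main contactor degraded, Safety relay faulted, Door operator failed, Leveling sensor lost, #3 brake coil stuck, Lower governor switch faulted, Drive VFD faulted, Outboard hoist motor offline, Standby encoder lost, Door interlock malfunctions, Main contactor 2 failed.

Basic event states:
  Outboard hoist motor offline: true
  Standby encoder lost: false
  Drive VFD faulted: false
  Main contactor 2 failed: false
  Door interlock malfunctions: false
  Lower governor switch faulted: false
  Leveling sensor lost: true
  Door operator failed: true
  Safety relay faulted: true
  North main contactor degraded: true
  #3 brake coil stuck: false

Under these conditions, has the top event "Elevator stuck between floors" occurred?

Leveling path down [AND]: North main contactor degraded=occurs, Safety relay faulted=occurs, Door operator failed=occurs → all inputs occur → occurs.
Brake release unavailable [OR]: Leveling sensor lost=occurs, #3 brake coil stuck=not, Lower governor switch faulted=not → at least one input occurs → occurs.
Door loop down [OR]: Drive VFD faulted=not, Outboard hoist motor offline=occurs → at least one input occurs → occurs.
Drive chain fails [AND]: Leveling path down=occurs, Brake release unavailable=occurs, Door loop down=occurs → all inputs occur → occurs.
Elevator stuck between floors [OR]: Drive chain fails=occurs, Standby encoder lost=not, Door interlock malfunctions=not, Main contactor 2 failed=not → at least one input occurs → occurs.

Yes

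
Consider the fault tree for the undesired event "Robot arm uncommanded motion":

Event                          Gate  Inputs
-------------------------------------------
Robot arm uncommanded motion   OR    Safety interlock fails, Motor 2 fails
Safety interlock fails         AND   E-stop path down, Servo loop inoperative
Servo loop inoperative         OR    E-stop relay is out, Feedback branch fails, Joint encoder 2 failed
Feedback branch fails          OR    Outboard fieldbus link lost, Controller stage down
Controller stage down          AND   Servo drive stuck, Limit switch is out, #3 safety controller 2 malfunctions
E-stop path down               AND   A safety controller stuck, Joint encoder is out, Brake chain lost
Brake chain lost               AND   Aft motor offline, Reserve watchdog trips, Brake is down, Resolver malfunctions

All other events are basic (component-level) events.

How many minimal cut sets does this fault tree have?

Brake chain lost [AND]: one cut set from each child combined → 1 × 1 × 1 × 1 = 1 cut set(s).
E-stop path down [AND]: one cut set from each child combined → 1 × 1 × 1 = 1 cut set(s).
Controller stage down [AND]: one cut set from each child combined → 1 × 1 × 1 = 1 cut set(s).
Feedback branch fails [OR]: union of children's cut sets → 2 cut set(s).
Servo loop inoperative [OR]: union of children's cut sets → 4 cut set(s).
Safety interlock fails [AND]: one cut set from each child combined → 1 × 4 = 4 cut set(s).
Robot arm uncommanded motion [OR]: union of children's cut sets → 5 cut set(s).
Minimal cut sets: {A safety controller stuck, Aft motor offline, Brake is down, E-stop relay is out, Joint encoder is out, Reserve watchdog trips, Resolver malfunctions}; {A safety controller stuck, Aft motor offline, Brake is down, Joint encoder is out, Outboard fieldbus link lost, Reserve watchdog trips, Resolver malfunctions}; {#3 safety controller 2 malfunctions, A safety controller stuck, Aft motor offline, Brake is down, Joint encoder is out, Limit switch is out, Reserve watchdog trips, Resolver malfunctions, Servo drive stuck}; {A safety controller stuck, Aft motor offline, Brake is down, Joint encoder 2 failed, Joint encoder is out, Reserve watchdog trips, Resolver malfunctions}; {Motor 2 fails}.

5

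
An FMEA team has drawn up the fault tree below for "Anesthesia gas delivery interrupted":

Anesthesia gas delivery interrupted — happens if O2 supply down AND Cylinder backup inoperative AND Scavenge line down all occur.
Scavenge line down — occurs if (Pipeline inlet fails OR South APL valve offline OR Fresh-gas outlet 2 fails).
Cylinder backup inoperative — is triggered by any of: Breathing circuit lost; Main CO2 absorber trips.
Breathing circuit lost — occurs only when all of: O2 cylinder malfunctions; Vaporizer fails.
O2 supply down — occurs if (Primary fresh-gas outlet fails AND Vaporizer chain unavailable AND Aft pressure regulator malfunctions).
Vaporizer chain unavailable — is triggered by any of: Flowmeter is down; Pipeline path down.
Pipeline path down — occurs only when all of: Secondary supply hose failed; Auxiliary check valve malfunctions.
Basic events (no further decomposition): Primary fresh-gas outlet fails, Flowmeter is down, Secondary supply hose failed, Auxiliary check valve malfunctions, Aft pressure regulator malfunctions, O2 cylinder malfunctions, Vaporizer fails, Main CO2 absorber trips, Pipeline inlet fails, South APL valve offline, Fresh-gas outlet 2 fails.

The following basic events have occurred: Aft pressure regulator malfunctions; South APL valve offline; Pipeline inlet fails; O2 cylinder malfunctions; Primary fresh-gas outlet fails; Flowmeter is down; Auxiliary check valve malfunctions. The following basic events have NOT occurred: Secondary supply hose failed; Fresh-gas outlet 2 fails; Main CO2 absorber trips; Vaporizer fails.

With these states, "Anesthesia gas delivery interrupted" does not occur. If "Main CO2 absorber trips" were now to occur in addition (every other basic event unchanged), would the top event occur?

Yes

Counterfactual: set "Main CO2 absorber trips" to occurred.
Pipeline path down [AND]: Secondary supply hose failed=not, Auxiliary check valve malfunctions=occurs → not all inputs occur → does not occur.
Vaporizer chain unavailable [OR]: Flowmeter is down=occurs, Pipeline path down=not → at least one input occurs → occurs.
O2 supply down [AND]: Primary fresh-gas outlet fails=occurs, Vaporizer chain unavailable=occurs, Aft pressure regulator malfunctions=occurs → all inputs occur → occurs.
Breathing circuit lost [AND]: O2 cylinder malfunctions=occurs, Vaporizer fails=not → not all inputs occur → does not occur.
Cylinder backup inoperative [OR]: Breathing circuit lost=not, Main CO2 absorber trips=occurs → at least one input occurs → occurs.
Scavenge line down [OR]: Pipeline inlet fails=occurs, South APL valve offline=occurs, Fresh-gas outlet 2 fails=not → at least one input occurs → occurs.
Anesthesia gas delivery interrupted [AND]: O2 supply down=occurs, Cylinder backup inoperative=occurs, Scavenge line down=occurs → all inputs occur → occurs.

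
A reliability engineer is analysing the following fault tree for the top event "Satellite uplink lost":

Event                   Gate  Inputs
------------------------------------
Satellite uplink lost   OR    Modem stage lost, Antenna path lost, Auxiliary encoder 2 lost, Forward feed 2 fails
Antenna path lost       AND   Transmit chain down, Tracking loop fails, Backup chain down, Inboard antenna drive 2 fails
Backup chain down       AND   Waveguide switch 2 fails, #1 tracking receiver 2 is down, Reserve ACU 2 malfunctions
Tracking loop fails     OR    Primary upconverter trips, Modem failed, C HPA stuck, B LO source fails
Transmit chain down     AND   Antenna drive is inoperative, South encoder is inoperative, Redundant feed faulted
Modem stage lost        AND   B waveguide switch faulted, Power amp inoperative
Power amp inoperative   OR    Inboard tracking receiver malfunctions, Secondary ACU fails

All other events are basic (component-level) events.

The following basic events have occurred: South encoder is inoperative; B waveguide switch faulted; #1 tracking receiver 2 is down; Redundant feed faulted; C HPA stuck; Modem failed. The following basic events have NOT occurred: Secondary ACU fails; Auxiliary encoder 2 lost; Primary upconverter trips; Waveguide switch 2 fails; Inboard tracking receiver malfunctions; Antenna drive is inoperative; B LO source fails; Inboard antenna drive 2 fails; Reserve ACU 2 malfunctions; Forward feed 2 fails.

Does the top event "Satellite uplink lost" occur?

Power amp inoperative [OR]: Inboard tracking receiver malfunctions=not, Secondary ACU fails=not → no input occurs → does not occur.
Modem stage lost [AND]: B waveguide switch faulted=occurs, Power amp inoperative=not → not all inputs occur → does not occur.
Transmit chain down [AND]: Antenna drive is inoperative=not, South encoder is inoperative=occurs, Redundant feed faulted=occurs → not all inputs occur → does not occur.
Tracking loop fails [OR]: Primary upconverter trips=not, Modem failed=occurs, C HPA stuck=occurs, B LO source fails=not → at least one input occurs → occurs.
Backup chain down [AND]: Waveguide switch 2 fails=not, #1 tracking receiver 2 is down=occurs, Reserve ACU 2 malfunctions=not → not all inputs occur → does not occur.
Antenna path lost [AND]: Transmit chain down=not, Tracking loop fails=occurs, Backup chain down=not, Inboard antenna drive 2 fails=not → not all inputs occur → does not occur.
Satellite uplink lost [OR]: Modem stage lost=not, Antenna path lost=not, Auxiliary encoder 2 lost=not, Forward feed 2 fails=not → no input occurs → does not occur.

No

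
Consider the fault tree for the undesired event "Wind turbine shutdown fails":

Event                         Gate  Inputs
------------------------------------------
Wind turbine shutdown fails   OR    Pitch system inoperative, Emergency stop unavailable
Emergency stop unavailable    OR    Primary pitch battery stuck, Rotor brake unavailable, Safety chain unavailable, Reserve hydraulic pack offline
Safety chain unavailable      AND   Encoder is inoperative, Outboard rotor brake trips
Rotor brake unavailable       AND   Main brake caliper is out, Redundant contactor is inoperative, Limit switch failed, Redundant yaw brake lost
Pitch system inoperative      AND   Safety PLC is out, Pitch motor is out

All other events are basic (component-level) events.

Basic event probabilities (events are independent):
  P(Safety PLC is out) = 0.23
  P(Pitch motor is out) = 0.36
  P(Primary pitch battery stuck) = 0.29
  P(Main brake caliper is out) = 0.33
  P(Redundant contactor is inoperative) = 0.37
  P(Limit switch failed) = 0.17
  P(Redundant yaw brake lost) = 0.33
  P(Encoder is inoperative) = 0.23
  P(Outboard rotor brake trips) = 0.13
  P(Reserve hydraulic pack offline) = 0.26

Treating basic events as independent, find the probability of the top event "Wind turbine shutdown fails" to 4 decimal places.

P(Pitch system inoperative) [AND] = 0.23 × 0.36 = 0.082800
P(Rotor brake unavailable) [AND] = 0.33 × 0.37 × 0.17 × 0.33 = 0.006850
P(Safety chain unavailable) [AND] = 0.23 × 0.13 = 0.029900
P(Emergency stop unavailable) [OR] = 1 − (1−0.29) × (1−0.006850) × (1−0.029900) × (1−0.26) = 0.493801
P(Wind turbine shutdown fails) [OR] = 1 − (1−0.082800) × (1−0.493801) = 0.535714
Rounded to 4 decimal places: P(Wind turbine shutdown fails) ≈ 0.5357.

0.5357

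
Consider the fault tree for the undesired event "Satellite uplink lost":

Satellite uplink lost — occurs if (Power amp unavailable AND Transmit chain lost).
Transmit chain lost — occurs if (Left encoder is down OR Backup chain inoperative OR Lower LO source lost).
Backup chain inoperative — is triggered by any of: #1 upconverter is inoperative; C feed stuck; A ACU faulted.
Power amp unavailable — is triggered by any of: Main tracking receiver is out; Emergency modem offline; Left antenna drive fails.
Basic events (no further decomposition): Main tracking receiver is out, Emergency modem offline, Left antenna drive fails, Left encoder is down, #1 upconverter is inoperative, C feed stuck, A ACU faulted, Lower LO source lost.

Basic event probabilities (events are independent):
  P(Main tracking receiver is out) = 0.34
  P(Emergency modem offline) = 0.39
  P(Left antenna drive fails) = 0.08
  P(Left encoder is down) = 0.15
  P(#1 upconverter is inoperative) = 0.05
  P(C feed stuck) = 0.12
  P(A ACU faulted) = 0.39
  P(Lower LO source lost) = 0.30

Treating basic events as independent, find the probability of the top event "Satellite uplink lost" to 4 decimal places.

P(Power amp unavailable) [OR] = 1 − (1−0.34) × (1−0.39) × (1−0.08) = 0.629608
P(Backup chain inoperative) [OR] = 1 − (1−0.05) × (1−0.12) × (1−0.39) = 0.490040
P(Transmit chain lost) [OR] = 1 − (1−0.15) × (1−0.490040) × (1−0.30) = 0.696574
P(Satellite uplink lost) [AND] = 0.629608 × 0.696574 = 0.438569
Rounded to 4 decimal places: P(Satellite uplink lost) ≈ 0.4386.

0.4386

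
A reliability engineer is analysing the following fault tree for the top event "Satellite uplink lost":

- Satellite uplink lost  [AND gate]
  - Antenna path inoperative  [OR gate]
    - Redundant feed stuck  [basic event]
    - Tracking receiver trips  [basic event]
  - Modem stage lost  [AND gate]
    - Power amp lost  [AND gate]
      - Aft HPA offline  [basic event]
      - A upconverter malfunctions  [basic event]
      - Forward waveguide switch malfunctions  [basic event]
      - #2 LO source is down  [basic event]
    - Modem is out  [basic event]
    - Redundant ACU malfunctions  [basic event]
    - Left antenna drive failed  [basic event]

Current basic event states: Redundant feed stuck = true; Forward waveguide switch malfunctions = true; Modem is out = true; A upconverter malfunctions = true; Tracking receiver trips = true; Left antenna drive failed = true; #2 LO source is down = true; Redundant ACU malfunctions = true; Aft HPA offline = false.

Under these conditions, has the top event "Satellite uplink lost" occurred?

No

Antenna path inoperative [OR]: Redundant feed stuck=occurs, Tracking receiver trips=occurs → at least one input occurs → occurs.
Power amp lost [AND]: Aft HPA offline=not, A upconverter malfunctions=occurs, Forward waveguide switch malfunctions=occurs, #2 LO source is down=occurs → not all inputs occur → does not occur.
Modem stage lost [AND]: Power amp lost=not, Modem is out=occurs, Redundant ACU malfunctions=occurs, Left antenna drive failed=occurs → not all inputs occur → does not occur.
Satellite uplink lost [AND]: Antenna path inoperative=occurs, Modem stage lost=not → not all inputs occur → does not occur.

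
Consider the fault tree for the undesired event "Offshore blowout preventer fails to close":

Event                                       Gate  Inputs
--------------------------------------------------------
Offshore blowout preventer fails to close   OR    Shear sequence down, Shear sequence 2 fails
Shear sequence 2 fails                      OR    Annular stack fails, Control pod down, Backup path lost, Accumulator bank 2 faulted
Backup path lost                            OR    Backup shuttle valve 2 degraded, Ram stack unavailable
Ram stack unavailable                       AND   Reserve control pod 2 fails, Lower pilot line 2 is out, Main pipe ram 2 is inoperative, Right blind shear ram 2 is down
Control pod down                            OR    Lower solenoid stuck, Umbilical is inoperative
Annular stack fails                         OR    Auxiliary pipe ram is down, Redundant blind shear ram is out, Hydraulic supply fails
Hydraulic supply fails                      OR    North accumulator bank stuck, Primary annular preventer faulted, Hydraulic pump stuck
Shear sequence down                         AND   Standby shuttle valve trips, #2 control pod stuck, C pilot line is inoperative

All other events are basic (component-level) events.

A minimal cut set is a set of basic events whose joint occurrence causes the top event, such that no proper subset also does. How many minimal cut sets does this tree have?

11

Shear sequence down [AND]: one cut set from each child combined → 1 × 1 × 1 = 1 cut set(s).
Hydraulic supply fails [OR]: union of children's cut sets → 3 cut set(s).
Annular stack fails [OR]: union of children's cut sets → 5 cut set(s).
Control pod down [OR]: union of children's cut sets → 2 cut set(s).
Ram stack unavailable [AND]: one cut set from each child combined → 1 × 1 × 1 × 1 = 1 cut set(s).
Backup path lost [OR]: union of children's cut sets → 2 cut set(s).
Shear sequence 2 fails [OR]: union of children's cut sets → 10 cut set(s).
Offshore blowout preventer fails to close [OR]: union of children's cut sets → 11 cut set(s).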